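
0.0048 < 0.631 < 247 True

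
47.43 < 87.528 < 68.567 False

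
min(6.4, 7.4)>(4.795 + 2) False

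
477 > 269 True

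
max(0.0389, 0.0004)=0.0389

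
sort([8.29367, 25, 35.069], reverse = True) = [35.069, 25, 8.29367]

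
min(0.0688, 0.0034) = 0.0034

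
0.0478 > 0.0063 True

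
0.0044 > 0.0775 False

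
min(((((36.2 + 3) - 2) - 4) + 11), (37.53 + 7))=44.2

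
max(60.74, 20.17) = 60.74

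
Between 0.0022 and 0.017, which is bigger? 0.017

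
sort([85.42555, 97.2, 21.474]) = [21.474, 85.42555, 97.2]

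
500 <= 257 False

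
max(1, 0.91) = 1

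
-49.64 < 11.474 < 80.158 True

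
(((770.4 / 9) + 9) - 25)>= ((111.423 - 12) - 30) True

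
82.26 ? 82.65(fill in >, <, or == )<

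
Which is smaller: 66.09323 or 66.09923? 66.09323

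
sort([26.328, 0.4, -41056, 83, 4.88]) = [-41056, 0.4, 4.88, 26.328, 83]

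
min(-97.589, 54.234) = -97.589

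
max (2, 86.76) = 86.76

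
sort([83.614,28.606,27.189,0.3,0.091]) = [0.091,0.3,27.189,28.606,83.614]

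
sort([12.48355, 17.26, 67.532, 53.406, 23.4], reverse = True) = [67.532, 53.406, 23.4, 17.26, 12.48355]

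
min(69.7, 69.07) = 69.07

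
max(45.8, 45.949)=45.949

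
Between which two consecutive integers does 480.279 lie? 480 and 481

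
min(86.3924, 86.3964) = 86.3924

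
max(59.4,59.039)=59.4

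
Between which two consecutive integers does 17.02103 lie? 17 and 18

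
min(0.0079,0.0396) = 0.0079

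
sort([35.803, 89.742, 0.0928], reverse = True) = [89.742, 35.803, 0.0928]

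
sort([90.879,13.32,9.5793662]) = [9.5793662,13.32,90.879]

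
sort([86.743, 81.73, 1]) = [1, 81.73, 86.743]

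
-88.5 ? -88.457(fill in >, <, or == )<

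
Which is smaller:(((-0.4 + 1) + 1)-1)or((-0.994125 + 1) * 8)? ((-0.994125 + 1) * 8)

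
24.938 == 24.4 False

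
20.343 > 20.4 False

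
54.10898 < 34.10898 False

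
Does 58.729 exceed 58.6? Yes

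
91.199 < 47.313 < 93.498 False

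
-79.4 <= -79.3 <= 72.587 True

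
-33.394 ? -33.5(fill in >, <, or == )>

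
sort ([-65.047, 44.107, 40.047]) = [-65.047, 40.047, 44.107]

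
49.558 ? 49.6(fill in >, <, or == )<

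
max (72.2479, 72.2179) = 72.2479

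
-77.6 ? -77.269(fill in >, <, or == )<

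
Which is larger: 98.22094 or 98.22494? 98.22494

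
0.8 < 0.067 False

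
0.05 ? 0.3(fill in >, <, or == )<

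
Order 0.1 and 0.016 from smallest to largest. 0.016, 0.1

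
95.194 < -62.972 False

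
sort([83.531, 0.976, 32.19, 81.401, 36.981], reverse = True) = [83.531, 81.401, 36.981, 32.19, 0.976]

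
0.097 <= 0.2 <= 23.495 True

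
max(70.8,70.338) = 70.8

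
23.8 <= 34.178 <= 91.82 True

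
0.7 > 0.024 True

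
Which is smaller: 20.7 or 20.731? 20.7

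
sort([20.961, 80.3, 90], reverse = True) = [90, 80.3, 20.961]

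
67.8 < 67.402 False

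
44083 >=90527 False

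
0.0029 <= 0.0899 True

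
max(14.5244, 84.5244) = 84.5244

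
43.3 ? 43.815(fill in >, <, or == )<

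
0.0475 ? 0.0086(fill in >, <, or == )>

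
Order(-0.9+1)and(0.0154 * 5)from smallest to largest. (0.0154 * 5), (-0.9+1)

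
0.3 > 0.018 True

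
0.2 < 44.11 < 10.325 False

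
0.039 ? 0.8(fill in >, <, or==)<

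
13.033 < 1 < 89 False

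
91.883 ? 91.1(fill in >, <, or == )>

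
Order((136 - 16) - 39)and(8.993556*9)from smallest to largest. (8.993556*9), ((136 - 16) - 39)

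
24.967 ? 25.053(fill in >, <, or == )<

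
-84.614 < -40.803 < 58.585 True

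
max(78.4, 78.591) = 78.591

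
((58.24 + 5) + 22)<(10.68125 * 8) True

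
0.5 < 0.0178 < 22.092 False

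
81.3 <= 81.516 True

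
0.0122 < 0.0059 False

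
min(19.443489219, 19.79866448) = 19.443489219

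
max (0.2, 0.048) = 0.2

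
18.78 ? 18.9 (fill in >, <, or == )<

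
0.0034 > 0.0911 False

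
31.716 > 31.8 False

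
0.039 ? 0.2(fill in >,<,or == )<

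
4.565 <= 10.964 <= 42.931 True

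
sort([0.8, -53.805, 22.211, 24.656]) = [-53.805, 0.8, 22.211, 24.656]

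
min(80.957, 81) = 80.957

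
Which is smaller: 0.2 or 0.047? 0.047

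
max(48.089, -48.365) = 48.089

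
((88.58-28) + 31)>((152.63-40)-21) False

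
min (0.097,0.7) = 0.097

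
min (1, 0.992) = 0.992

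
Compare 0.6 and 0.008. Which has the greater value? 0.6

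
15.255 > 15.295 False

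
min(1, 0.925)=0.925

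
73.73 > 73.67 True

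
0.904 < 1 True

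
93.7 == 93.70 True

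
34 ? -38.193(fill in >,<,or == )>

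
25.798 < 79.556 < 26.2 False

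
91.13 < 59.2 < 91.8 False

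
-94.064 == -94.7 False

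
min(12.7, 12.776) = 12.7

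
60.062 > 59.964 True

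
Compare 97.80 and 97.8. They are equal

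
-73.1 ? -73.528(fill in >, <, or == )>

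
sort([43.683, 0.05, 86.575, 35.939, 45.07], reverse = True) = [86.575, 45.07, 43.683, 35.939, 0.05]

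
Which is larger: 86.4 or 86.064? 86.4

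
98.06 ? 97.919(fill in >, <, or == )>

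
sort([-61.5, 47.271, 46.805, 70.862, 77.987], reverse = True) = [77.987, 70.862, 47.271, 46.805, -61.5]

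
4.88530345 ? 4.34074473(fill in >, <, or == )>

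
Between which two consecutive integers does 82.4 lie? 82 and 83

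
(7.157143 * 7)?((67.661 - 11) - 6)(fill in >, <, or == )<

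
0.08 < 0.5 True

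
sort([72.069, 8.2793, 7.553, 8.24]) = [7.553, 8.24, 8.2793, 72.069]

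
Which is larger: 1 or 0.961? 1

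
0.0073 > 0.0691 False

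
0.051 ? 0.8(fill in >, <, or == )<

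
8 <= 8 True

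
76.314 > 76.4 False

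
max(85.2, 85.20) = 85.20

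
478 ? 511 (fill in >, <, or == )<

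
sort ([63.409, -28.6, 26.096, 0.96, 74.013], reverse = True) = [74.013, 63.409, 26.096, 0.96, -28.6]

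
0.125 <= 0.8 True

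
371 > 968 False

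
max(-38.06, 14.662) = 14.662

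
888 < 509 False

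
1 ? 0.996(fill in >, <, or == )>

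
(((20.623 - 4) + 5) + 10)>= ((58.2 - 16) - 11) True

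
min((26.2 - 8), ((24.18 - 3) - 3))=18.18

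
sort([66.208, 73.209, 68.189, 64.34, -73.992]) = [-73.992, 64.34, 66.208, 68.189, 73.209]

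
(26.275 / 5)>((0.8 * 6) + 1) False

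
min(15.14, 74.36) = 15.14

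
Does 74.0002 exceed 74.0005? No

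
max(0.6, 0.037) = 0.6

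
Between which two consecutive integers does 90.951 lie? 90 and 91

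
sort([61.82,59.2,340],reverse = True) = [340,61.82,59.2]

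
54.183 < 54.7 True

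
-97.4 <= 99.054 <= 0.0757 False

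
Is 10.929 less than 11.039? Yes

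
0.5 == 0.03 False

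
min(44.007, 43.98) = 43.98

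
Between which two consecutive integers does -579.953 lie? -580 and -579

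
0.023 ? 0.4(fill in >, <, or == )<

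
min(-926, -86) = -926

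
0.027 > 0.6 False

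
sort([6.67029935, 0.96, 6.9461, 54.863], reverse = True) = [54.863, 6.9461, 6.67029935, 0.96]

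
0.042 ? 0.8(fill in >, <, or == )<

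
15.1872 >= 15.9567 False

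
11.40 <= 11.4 True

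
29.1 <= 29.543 True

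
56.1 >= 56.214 False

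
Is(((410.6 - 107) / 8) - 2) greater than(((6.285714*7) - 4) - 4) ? No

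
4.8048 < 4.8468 True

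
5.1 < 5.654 True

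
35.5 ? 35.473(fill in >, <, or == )>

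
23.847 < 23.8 False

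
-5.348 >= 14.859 False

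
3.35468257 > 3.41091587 False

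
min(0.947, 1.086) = 0.947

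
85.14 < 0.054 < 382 False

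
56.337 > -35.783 True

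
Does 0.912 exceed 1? No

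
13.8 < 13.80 False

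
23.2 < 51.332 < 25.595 False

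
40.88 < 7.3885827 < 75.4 False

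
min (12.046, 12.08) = 12.046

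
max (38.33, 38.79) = 38.79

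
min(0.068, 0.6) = 0.068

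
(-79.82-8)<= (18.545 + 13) True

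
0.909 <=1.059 True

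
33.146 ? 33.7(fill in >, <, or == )<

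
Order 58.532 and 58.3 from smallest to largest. 58.3, 58.532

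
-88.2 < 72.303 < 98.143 True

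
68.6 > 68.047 True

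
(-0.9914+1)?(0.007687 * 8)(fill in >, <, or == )<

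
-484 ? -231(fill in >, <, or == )<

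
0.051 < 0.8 True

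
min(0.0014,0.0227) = 0.0014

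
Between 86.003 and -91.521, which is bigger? 86.003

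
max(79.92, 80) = 80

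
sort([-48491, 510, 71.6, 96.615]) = [-48491, 71.6, 96.615, 510]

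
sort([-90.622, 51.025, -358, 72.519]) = [-358, -90.622, 51.025, 72.519]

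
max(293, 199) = 293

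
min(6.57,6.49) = 6.49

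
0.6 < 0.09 False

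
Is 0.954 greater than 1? No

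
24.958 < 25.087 True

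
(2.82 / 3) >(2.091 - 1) False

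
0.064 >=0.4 False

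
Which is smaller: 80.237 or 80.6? 80.237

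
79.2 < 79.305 True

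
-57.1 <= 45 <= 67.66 True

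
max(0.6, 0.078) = 0.6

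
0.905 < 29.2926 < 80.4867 True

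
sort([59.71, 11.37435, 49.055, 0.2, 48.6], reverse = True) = [59.71, 49.055, 48.6, 11.37435, 0.2]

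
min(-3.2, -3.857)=-3.857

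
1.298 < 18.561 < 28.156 True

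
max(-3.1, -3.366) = -3.1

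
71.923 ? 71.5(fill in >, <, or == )>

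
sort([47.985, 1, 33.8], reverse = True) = [47.985, 33.8, 1]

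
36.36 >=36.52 False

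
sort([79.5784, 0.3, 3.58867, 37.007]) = [0.3, 3.58867, 37.007, 79.5784]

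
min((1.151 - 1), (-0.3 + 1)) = 0.151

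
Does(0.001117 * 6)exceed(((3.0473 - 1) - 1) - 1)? No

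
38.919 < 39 True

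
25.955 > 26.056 False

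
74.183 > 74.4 False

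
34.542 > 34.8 False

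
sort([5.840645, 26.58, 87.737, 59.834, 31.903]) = [5.840645, 26.58, 31.903, 59.834, 87.737]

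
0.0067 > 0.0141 False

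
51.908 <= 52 True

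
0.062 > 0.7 False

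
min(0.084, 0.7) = 0.084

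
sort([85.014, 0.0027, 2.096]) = [0.0027, 2.096, 85.014]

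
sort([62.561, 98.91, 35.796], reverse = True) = [98.91, 62.561, 35.796]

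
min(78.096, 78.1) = 78.096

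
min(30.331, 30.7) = 30.331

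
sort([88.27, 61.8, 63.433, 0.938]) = [0.938, 61.8, 63.433, 88.27]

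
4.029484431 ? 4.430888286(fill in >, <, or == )<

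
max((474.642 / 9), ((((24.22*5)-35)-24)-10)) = 52.738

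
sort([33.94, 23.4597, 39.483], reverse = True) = [39.483, 33.94, 23.4597]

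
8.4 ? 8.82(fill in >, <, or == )<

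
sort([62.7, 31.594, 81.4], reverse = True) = [81.4, 62.7, 31.594]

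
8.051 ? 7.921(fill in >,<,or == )>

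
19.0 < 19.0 False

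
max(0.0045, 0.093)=0.093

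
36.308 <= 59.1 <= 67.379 True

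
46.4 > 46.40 False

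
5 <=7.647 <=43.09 True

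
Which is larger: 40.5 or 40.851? 40.851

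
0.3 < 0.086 False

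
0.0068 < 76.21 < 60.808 False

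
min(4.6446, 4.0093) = 4.0093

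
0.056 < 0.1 True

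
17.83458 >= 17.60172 True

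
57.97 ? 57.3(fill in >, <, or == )>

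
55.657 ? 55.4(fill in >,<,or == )>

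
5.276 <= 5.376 True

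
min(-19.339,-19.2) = -19.339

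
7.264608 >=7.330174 False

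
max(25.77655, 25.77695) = 25.77695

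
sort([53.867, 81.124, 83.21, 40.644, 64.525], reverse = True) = [83.21, 81.124, 64.525, 53.867, 40.644]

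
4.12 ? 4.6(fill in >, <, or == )<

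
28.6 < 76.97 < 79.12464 True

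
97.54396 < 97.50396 False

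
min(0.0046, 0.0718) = 0.0046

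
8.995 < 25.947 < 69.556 True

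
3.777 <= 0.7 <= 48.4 False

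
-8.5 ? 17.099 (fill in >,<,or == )<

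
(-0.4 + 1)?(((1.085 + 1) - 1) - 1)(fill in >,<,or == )>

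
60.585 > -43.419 True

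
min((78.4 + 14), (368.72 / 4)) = 92.18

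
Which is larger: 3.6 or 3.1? 3.6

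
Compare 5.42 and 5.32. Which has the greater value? 5.42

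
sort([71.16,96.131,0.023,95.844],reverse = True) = [96.131,95.844,71.16,0.023]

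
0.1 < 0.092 False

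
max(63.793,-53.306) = 63.793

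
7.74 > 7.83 False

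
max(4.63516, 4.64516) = 4.64516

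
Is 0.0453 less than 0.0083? No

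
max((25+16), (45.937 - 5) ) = 41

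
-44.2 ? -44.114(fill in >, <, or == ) <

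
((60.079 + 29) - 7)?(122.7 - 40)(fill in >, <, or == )<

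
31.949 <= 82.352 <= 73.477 False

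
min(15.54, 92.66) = 15.54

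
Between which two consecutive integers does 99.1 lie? 99 and 100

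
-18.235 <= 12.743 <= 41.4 True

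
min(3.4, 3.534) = 3.4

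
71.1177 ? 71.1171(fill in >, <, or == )>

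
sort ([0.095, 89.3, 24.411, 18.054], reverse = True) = [89.3, 24.411, 18.054, 0.095]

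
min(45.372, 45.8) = 45.372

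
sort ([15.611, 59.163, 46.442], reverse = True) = [59.163, 46.442, 15.611]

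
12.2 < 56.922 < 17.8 False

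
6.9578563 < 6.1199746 False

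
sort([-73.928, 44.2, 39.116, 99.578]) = [-73.928, 39.116, 44.2, 99.578]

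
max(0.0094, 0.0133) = 0.0133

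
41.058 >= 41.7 False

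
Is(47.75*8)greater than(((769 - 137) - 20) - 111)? No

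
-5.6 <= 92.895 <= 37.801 False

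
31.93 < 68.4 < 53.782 False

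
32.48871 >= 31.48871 True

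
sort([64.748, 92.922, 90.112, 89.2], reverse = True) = [92.922, 90.112, 89.2, 64.748]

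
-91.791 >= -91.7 False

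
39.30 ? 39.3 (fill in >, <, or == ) ==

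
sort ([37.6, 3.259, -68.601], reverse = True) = [37.6, 3.259, -68.601]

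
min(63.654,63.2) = 63.2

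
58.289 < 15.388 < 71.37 False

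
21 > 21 False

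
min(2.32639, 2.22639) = 2.22639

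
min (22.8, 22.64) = 22.64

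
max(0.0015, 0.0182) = 0.0182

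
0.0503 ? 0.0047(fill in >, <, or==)>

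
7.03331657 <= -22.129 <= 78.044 False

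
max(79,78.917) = 79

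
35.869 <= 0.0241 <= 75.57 False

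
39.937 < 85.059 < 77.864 False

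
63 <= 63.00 True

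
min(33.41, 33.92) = 33.41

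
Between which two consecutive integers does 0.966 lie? 0 and 1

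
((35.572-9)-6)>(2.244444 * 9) True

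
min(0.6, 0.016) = 0.016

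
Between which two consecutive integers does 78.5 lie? 78 and 79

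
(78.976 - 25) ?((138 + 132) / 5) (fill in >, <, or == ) <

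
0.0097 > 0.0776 False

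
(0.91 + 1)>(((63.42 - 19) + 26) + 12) False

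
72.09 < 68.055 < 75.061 False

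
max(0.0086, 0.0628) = 0.0628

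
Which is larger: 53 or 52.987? 53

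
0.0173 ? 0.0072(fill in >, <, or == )>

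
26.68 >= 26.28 True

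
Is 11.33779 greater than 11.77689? No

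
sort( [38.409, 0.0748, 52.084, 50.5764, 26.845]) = [0.0748, 26.845, 38.409, 50.5764, 52.084]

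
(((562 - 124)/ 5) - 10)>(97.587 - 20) True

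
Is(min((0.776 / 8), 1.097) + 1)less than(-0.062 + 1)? No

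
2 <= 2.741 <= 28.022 True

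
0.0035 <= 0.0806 True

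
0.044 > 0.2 False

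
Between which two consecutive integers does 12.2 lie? 12 and 13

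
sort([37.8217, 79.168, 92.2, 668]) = [37.8217, 79.168, 92.2, 668]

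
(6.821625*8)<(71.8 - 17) True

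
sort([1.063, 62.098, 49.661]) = [1.063, 49.661, 62.098]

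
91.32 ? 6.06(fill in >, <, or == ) >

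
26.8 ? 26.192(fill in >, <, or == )>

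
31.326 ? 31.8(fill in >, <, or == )<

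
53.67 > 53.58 True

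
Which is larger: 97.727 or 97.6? 97.727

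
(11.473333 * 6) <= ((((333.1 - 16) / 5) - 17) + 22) False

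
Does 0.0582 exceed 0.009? Yes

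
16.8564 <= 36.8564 True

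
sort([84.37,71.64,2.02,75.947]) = [2.02,71.64,75.947,84.37]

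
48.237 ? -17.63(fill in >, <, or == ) >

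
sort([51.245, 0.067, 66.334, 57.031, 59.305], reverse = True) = [66.334, 59.305, 57.031, 51.245, 0.067]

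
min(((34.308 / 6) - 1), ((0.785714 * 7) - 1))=4.499998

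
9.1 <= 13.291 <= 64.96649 True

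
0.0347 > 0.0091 True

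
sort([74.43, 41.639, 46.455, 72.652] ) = [41.639, 46.455, 72.652, 74.43]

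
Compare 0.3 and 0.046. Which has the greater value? 0.3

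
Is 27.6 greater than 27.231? Yes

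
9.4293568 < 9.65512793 True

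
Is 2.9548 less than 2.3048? No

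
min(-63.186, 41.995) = -63.186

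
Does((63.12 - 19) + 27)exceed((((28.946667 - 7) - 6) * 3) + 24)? No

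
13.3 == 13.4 False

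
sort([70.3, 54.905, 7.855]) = [7.855, 54.905, 70.3]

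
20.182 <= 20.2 True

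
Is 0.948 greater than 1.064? No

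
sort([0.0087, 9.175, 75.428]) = [0.0087, 9.175, 75.428]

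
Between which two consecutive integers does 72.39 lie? 72 and 73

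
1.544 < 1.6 True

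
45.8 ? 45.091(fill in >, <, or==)>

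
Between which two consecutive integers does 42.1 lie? 42 and 43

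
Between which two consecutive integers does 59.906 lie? 59 and 60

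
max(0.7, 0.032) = 0.7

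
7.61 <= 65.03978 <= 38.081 False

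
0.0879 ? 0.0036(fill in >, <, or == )>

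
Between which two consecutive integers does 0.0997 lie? 0 and 1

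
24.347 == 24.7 False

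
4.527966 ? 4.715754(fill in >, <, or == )<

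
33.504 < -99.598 False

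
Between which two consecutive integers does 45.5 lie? 45 and 46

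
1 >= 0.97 True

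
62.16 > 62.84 False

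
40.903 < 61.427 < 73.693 True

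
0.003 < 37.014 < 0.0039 False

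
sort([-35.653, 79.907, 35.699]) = [-35.653, 35.699, 79.907]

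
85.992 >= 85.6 True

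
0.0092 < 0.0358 True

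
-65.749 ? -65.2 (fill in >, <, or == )<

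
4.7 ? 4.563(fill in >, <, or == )>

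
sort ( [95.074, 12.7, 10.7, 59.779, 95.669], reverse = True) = [95.669, 95.074, 59.779, 12.7, 10.7]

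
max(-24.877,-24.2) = -24.2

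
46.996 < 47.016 True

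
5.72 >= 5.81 False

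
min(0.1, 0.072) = 0.072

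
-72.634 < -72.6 True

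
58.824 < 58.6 False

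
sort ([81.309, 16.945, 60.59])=[16.945, 60.59, 81.309]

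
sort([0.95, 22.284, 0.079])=[0.079, 0.95, 22.284]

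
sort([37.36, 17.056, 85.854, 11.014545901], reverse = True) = [85.854, 37.36, 17.056, 11.014545901]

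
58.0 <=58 True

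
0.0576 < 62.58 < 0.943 False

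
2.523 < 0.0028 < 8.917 False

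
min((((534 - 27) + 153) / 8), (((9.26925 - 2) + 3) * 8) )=82.154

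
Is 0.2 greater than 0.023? Yes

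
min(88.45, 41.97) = 41.97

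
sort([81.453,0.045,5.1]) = [0.045,5.1,81.453]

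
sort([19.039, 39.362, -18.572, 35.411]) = [-18.572, 19.039, 35.411, 39.362]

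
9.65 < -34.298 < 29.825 False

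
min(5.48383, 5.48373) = 5.48373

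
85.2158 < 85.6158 True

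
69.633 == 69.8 False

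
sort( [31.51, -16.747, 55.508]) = [-16.747, 31.51, 55.508]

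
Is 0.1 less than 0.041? No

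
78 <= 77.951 False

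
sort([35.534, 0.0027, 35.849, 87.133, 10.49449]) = [0.0027, 10.49449, 35.534, 35.849, 87.133]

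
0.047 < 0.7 True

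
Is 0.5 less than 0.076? No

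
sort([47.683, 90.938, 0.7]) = [0.7, 47.683, 90.938]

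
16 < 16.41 True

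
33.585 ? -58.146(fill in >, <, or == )>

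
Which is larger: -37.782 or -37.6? -37.6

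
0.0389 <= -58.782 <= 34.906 False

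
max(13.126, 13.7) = 13.7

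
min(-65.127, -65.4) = -65.4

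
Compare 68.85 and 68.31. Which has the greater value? 68.85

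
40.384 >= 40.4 False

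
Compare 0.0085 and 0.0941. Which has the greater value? 0.0941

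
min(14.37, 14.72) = 14.37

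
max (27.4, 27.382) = 27.4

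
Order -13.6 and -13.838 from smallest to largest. -13.838, -13.6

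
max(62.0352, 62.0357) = 62.0357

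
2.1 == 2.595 False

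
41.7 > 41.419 True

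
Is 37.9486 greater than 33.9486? Yes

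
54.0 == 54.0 True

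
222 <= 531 True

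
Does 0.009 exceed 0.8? No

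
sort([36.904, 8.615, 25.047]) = [8.615, 25.047, 36.904]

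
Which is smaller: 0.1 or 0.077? 0.077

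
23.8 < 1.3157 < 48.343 False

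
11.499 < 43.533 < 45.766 True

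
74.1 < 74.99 True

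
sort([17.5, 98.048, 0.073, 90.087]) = [0.073, 17.5, 90.087, 98.048]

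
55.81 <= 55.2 False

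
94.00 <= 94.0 True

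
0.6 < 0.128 False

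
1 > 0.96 True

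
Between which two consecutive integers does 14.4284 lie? 14 and 15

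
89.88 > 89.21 True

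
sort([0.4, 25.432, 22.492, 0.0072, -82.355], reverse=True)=[25.432, 22.492, 0.4, 0.0072, -82.355]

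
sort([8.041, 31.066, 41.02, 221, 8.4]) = [8.041, 8.4, 31.066, 41.02, 221]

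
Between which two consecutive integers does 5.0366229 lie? 5 and 6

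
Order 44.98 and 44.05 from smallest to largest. 44.05, 44.98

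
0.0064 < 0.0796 True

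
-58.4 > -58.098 False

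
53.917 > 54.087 False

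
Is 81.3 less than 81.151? No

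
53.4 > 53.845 False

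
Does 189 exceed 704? No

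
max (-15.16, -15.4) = -15.16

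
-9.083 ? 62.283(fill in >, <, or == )<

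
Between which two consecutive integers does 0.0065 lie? 0 and 1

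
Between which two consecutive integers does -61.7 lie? -62 and -61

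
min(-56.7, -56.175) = -56.7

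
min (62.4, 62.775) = 62.4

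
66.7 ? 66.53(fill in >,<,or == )>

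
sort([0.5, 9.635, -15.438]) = [-15.438, 0.5, 9.635]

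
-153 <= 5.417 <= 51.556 True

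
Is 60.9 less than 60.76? No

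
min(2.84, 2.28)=2.28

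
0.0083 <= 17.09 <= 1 False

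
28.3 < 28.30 False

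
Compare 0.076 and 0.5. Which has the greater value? 0.5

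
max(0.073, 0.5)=0.5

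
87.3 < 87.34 True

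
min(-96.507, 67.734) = -96.507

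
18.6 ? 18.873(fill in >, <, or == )<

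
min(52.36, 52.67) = 52.36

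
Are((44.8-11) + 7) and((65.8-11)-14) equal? Yes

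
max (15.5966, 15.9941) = 15.9941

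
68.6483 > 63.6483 True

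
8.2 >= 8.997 False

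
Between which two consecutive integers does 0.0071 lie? 0 and 1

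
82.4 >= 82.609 False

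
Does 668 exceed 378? Yes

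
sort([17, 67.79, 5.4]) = [5.4, 17, 67.79]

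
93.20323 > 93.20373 False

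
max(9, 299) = 299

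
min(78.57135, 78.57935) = 78.57135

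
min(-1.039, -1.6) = -1.6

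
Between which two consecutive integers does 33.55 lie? 33 and 34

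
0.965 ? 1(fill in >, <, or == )<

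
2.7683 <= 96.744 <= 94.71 False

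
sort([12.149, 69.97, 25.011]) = [12.149, 25.011, 69.97]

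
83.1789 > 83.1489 True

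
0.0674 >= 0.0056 True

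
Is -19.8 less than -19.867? No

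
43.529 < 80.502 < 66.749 False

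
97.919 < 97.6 False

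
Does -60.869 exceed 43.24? No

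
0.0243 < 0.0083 False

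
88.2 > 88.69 False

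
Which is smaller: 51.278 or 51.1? 51.1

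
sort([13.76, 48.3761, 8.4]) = [8.4, 13.76, 48.3761]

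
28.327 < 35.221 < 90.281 True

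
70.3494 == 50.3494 False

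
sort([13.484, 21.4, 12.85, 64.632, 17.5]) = [12.85, 13.484, 17.5, 21.4, 64.632]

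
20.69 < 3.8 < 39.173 False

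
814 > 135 True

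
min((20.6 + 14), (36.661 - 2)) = 34.6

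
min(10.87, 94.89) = 10.87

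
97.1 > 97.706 False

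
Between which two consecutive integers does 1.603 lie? 1 and 2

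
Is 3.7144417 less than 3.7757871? Yes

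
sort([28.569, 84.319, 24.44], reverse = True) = [84.319, 28.569, 24.44]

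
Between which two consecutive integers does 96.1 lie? 96 and 97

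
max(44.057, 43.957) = 44.057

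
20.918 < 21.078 True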